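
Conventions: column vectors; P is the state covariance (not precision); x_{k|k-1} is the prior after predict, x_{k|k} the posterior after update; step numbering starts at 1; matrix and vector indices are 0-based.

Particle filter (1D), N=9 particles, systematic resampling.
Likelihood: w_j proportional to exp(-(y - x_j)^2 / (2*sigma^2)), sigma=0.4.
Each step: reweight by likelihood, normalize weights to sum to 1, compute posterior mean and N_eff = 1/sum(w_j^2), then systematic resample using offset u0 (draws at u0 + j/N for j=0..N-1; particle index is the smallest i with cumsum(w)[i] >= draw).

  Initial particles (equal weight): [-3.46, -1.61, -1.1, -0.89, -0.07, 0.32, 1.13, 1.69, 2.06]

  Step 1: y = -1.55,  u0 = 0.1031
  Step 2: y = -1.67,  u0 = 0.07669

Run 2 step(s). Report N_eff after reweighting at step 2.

N_eff = 6.8535

step 1: w=[0.0000, 0.5563, 0.2988, 0.1442, 0.0006, 0.0000, 0.0000, 0.0000, 0.0000]  mean=-1.3528  Neff=2.3832  idx=[1, 1, 1, 1, 1, 2, 2, 3, 3]
step 2: w=[0.1657, 0.1657, 0.1657, 0.1657, 0.1657, 0.0607, 0.0607, 0.0250, 0.0250]  mean=-1.5120  Neff=6.8535  idx=[0, 1, 1, 2, 3, 3, 4, 5, 7]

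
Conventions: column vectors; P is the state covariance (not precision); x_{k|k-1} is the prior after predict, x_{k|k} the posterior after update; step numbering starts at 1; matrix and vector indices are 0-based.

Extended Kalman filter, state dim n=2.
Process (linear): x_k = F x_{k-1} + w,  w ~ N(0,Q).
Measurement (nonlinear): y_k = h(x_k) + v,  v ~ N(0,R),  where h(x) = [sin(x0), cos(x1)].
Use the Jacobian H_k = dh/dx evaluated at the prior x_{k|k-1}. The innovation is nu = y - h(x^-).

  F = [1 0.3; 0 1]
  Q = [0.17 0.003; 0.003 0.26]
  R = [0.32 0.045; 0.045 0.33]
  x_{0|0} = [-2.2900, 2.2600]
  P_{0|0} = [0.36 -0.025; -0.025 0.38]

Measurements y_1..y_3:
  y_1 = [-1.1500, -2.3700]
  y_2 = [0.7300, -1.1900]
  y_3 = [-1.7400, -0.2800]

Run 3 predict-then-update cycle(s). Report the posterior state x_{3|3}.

x_post = [1.1923, 3.9186]

step 1: x^-=[-1.6120, 2.2600]  P^-=[0.5492 0.0920; 0.0920 0.6400]  H_jac=[-0.0412 0.0000; 0.0000 -0.7718]  S=[0.3209 0.0479; 0.0479 0.7112]  K=[-0.0561 -0.0961; 0.0928 -0.7008]  nu=[-0.1508, -1.7341]  x^+=[-1.4370, 3.4612]  P^+=[0.5411 0.0443; 0.0443 0.2942]
step 2: x^-=[-0.3986, 3.4612]  P^-=[0.7642 0.1356; 0.1356 0.5542]  H_jac=[0.9216 0.0000; 0.0000 0.3142]  S=[0.9691 0.0843; 0.0843 0.3847]  K=[0.7311 -0.0494; 0.0914 0.4326]  nu=[1.1181, -0.2406]  x^+=[0.4307, 3.4592]  P^+=[0.2514 0.0528; 0.0528 0.4675]
step 3: x^-=[1.4685, 3.4592]  P^-=[0.4952 0.1961; 0.1961 0.7275]  H_jac=[0.1022 0.0000; 0.0000 0.3123]  S=[0.3252 0.0513; 0.0513 0.4010]  K=[0.1342 0.1356; -0.0283 0.5703]  nu=[-2.7348, 0.6700]  x^+=[1.1923, 3.9186]  P^+=[0.4801 0.1626; 0.1626 0.5985]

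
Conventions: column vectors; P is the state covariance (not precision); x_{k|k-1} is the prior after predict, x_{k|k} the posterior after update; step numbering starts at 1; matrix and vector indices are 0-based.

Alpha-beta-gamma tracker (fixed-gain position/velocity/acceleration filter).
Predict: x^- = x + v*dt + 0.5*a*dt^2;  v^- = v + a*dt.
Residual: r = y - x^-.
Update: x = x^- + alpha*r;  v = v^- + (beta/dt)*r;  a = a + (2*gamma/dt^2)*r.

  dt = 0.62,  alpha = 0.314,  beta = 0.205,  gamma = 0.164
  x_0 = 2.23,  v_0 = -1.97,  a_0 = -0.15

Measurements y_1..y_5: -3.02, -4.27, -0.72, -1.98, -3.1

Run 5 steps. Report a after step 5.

step 1: x_pred=0.9798  r=-3.9998  x^+=-0.2762  v^+=-3.3855  a^+=-3.5629
step 2: x_pred=-3.0600  r=-1.2100  x^+=-3.4399  v^+=-5.9946  a^+=-4.5954
step 3: x_pred=-8.0398  r=7.3198  x^+=-5.7414  v^+=-6.4235  a^+=1.6504
step 4: x_pred=-9.4067  r=7.4267  x^+=-7.0747  v^+=-2.9446  a^+=7.9875
step 5: x_pred=-7.3652  r=4.2652  x^+=-6.0259  v^+=3.4179  a^+=11.6269

a_post = 11.6269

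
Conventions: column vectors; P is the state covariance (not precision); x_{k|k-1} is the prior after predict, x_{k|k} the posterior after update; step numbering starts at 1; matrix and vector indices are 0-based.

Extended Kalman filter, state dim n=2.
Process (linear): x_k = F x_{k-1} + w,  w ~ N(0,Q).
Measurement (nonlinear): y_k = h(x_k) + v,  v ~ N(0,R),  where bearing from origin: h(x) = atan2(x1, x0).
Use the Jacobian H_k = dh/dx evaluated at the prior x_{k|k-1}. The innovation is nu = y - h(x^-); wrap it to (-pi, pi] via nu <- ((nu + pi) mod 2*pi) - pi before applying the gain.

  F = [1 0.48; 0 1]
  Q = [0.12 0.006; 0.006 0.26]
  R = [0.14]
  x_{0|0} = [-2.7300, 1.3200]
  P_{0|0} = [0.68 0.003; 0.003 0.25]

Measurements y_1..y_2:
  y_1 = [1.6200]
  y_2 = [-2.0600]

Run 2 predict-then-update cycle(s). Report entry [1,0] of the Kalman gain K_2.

step 1: x^-=[-2.0964, 1.3200]  P^-=[0.8605 0.1290; 0.1290 0.5100]  H_jac=[-0.2151 -0.3416]  S=[0.2583]  K=[-0.8872; -0.7820]  nu=[-0.9597]  x^+=[-1.2450, 2.0704]  P^+=[0.6572 -0.0502; -0.0502 0.3521]
step 2: x^-=[-0.2512, 2.0704]  P^-=[0.8101 0.1248; 0.1248 0.6121]  H_jac=[-0.4760 -0.0577]  S=[0.3325]  K=[-1.1816; -0.2850]  nu=[2.5317]  x^+=[-3.2426, 1.3488]  P^+=[0.3460 0.0129; 0.0129 0.5851]

K[1,0] = -0.2850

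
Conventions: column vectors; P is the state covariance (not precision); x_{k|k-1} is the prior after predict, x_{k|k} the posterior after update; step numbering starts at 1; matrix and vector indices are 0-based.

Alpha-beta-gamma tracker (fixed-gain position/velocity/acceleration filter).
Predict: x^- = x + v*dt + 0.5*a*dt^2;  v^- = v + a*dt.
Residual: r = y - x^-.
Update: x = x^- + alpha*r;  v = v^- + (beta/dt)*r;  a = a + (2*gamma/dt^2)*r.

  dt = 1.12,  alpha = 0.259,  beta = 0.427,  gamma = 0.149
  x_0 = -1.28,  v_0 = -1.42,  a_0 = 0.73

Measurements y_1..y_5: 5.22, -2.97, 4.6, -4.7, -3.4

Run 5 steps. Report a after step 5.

a_post = -4.0812

step 1: x_pred=-2.4125  r=7.6325  x^+=-0.4357  v^+=2.3075  a^+=2.5432
step 2: x_pred=3.7438  r=-6.7138  x^+=2.0049  v^+=2.5963  a^+=0.9483
step 3: x_pred=5.5075  r=-0.9075  x^+=5.2725  v^+=3.3123  a^+=0.7327
step 4: x_pred=9.4418  r=-14.1418  x^+=5.7791  v^+=-1.2586  a^+=-2.6269
step 5: x_pred=2.7218  r=-6.1218  x^+=1.1363  v^+=-6.5347  a^+=-4.0812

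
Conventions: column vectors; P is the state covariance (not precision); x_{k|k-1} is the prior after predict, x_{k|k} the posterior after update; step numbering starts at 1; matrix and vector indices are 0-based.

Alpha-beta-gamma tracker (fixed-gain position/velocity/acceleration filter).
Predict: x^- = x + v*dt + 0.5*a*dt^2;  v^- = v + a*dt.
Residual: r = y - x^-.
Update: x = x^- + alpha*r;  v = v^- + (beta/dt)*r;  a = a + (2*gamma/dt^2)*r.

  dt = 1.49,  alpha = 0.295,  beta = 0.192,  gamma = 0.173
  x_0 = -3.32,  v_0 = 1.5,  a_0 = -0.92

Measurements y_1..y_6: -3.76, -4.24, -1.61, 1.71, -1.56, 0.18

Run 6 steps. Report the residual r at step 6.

resid = 0.1017

step 1: x_pred=-2.1062  r=-1.6538  x^+=-2.5941  v^+=-0.0839  a^+=-1.1777
step 2: x_pred=-4.0265  r=-0.2135  x^+=-4.0895  v^+=-1.8662  a^+=-1.2110
step 3: x_pred=-8.2144  r=6.6044  x^+=-6.2661  v^+=-2.8196  a^+=-0.1817
step 4: x_pred=-10.6691  r=12.3791  x^+=-7.0172  v^+=-1.4952  a^+=1.7475
step 5: x_pred=-7.3053  r=5.7453  x^+=-5.6104  v^+=1.8490  a^+=2.6429
step 6: x_pred=0.0783  r=0.1017  x^+=0.1083  v^+=5.8000  a^+=2.6588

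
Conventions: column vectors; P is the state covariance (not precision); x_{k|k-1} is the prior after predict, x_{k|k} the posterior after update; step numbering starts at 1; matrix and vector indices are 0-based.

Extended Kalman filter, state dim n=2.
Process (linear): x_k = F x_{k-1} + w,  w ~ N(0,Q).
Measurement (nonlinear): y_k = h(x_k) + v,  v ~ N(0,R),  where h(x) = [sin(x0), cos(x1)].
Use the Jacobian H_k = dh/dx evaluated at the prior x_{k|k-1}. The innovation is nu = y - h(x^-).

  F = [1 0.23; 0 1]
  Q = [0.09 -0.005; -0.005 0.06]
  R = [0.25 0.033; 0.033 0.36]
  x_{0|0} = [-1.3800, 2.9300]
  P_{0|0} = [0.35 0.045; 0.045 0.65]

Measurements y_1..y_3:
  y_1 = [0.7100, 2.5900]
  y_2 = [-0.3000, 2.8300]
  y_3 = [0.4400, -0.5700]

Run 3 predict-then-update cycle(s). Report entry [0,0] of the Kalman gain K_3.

K[0,0] = 0.5126

step 1: x^-=[-0.7061, 2.9300]  P^-=[0.4951 0.1895; 0.1895 0.7100]  H_jac=[0.7609 0.0000; 0.0000 -0.2100]  S=[0.5366 0.0027; 0.0027 0.3913]  K=[0.7025 -0.1066; 0.2706 -0.3829]  nu=[1.3589, 3.5677]  x^+=[-0.1317, 1.9316]  P^+=[0.2262 0.0723; 0.0723 0.6139]
step 2: x^-=[0.3125, 1.9316]  P^-=[0.3819 0.2085; 0.2085 0.6739]  H_jac=[0.9516 0.0000; 0.0000 -0.9356]  S=[0.5958 -0.1526; -0.1526 0.9499]  K=[0.5813 -0.1120; 0.1700 -0.6364]  nu=[-0.6075, 3.1830]  x^+=[-0.3970, -0.1975]  P^+=[0.1488 0.0226; 0.0226 0.2389]
step 3: x^-=[-0.4424, -0.1975]  P^-=[0.2619 0.0725; 0.0725 0.2989]  H_jac=[0.9037 0.0000; 0.0000 0.1962]  S=[0.4639 0.0459; 0.0459 0.3715]  K=[0.5126 -0.0250; 0.1272 0.1421]  nu=[0.8681, -1.5506]  x^+=[0.0414, -0.3074]  P^+=[0.1409 0.0404; 0.0404 0.2822]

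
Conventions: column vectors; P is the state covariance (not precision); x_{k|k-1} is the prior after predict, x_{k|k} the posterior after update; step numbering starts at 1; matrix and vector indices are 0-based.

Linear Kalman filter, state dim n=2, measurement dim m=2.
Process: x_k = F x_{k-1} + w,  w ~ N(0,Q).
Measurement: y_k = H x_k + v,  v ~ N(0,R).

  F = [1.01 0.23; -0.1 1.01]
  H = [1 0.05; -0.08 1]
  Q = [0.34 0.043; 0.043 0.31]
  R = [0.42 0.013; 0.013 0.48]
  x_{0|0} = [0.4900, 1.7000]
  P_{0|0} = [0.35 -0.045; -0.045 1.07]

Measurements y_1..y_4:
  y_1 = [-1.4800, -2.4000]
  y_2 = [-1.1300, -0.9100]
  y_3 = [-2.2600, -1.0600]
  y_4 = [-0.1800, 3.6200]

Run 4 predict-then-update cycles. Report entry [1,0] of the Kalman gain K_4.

step 1: x^-=[0.8859, 1.6680]  P^-=[0.7327 0.2113; 0.2113 1.4141]  S=[1.1774 0.2356; 0.2356 1.8650]  K=[0.6309 0.0022; 0.0920 0.7376]  nu=[-2.4493, -3.9971]  x^+=[-0.6681, -1.5054]  P^+=[0.2635 0.0303; 0.0303 0.3576]
step 2: x^-=[-1.0210, -1.4536]  P^-=[0.6418 0.1297; 0.1297 0.6713]  S=[1.0764 0.1244; 0.1244 1.1347]  K=[0.6019 0.0031; 0.0854 0.5731]  nu=[-0.0363, 0.4619]  x^+=[-1.0414, -1.1920]  P^+=[0.2514 0.0294; 0.0294 0.2786]
step 3: x^-=[-1.3260, -1.0997]  P^-=[0.6248 0.1116; 0.1116 0.5907]  S=[1.0575 0.1038; 0.1038 1.0569]  K=[0.5962 -0.0002; 0.0803 0.5426]  nu=[-0.8790, -0.0663]  x^+=[-1.8500, -1.2063]  P^+=[0.2490 0.0276; 0.0276 0.2637]
step 4: x^-=[-2.1460, -1.0334]  P^-=[0.6208 0.1066; 0.1066 0.5759]  S=[1.0529 0.0983; 0.0983 1.0428]  K=[0.5948 -0.0015; 0.0785 0.5367]  nu=[2.0176, 4.4817]  x^+=[-0.9525, 1.5303]  P^+=[0.2485 0.0269; 0.0269 0.2608]

K[1,0] = 0.0785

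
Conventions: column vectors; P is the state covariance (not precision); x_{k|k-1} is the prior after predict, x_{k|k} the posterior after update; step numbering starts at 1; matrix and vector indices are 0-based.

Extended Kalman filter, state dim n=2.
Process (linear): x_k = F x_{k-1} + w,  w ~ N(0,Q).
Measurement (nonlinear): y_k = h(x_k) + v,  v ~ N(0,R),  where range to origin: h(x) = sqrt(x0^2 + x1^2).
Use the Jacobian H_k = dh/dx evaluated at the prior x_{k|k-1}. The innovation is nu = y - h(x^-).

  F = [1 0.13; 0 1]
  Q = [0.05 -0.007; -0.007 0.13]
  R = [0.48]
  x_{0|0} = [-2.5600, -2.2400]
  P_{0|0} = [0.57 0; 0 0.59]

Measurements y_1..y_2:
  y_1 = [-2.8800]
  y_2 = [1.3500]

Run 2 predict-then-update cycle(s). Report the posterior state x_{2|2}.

x_post = [0.0939, 0.9509]

step 1: x^-=[-2.8512, -2.2400]  P^-=[0.6300 0.0697; 0.0697 0.7200]  H_jac=[-0.7863 -0.6178]  S=[1.2121]  K=[-0.4442; -0.4122]  nu=[-6.5059]  x^+=[0.0389, 0.4417]  P^+=[0.3908 -0.1522; -0.1522 0.5141]
step 2: x^-=[0.0964, 0.4417]  P^-=[0.4099 -0.0924; -0.0924 0.6441]  H_jac=[0.2131 0.9770]  S=[1.0749]  K=[-0.0027; 0.5671]  nu=[0.8979]  x^+=[0.0939, 0.9509]  P^+=[0.4099 -0.0908; -0.0908 0.2984]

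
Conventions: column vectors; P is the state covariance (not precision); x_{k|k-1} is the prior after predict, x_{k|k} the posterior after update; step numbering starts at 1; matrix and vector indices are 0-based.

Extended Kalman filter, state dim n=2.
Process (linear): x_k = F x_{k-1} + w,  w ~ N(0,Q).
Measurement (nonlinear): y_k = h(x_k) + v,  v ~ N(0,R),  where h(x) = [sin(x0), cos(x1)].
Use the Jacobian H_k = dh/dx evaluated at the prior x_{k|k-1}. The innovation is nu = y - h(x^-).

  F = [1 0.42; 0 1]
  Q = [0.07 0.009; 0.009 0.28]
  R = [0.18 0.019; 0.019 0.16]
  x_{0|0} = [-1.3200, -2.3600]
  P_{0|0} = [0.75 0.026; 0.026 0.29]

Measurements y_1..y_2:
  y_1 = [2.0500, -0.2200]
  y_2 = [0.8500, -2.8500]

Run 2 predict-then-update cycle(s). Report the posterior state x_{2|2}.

x_post = [-5.6784, -4.0156]

step 1: x^-=[-2.3112, -2.3600]  P^-=[0.8930 0.1568; 0.1568 0.5700]  H_jac=[-0.6746 0.0000; 0.0000 0.7044]  S=[0.5864 -0.0555; -0.0555 0.4428]  K=[-1.0158 0.1221; -0.0957 0.8947]  nu=[2.7882, 0.4898]  x^+=[-5.0836, -2.1886]  P^+=[0.2676 0.0003; 0.0003 0.2006]
step 2: x^-=[-6.0028, -2.1886]  P^-=[0.3733 0.0936; 0.0936 0.4806]  H_jac=[0.9609 0.0000; 0.0000 0.8152]  S=[0.5247 0.0923; 0.0923 0.4794]  K=[0.6786 0.0285; 0.0286 0.8118]  nu=[0.5733, -2.2708]  x^+=[-5.6784, -4.0156]  P^+=[0.1277 0.0214; 0.0214 0.1600]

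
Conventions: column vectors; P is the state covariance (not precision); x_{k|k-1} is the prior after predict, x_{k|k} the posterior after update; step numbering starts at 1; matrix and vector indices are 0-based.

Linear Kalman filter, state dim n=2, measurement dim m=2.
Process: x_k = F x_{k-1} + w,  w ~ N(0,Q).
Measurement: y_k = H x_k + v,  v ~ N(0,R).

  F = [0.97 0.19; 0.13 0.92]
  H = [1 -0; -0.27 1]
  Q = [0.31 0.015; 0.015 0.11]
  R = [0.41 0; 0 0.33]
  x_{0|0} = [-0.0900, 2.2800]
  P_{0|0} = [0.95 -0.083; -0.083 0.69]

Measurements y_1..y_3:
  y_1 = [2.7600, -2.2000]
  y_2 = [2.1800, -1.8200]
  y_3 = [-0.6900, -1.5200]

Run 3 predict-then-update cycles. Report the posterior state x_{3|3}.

x_post = [0.4493, -0.9330]

step 1: x^-=[0.3459, 2.0859]  P^-=[1.1982 0.1793; 0.1793 0.6902]  S=[1.6082 -0.1442; -0.1442 1.0107]  K=[0.7417 -0.0368; 0.1706 0.6593]  nu=[2.4141, -4.1925]  x^+=[2.2910, -0.2665]  P^+=[0.3041 0.0700; 0.0700 0.2365]
step 2: x^-=[2.1717, 0.0527]  P^-=[0.6305 0.1588; 0.1588 0.3320]  S=[1.0405 -0.0114; -0.0114 0.6222]  K=[0.6059 -0.0072; 0.1578 0.4676]  nu=[0.0083, -1.2863]  x^+=[2.1860, -0.5475]  P^+=[0.2484 0.0647; 0.0647 0.1718]
step 3: x^-=[2.0164, -0.2195]  P^-=[0.5738 0.1357; 0.1357 0.2751]  S=[0.9838 -0.0192; -0.0192 0.5736]  K=[0.5830 -0.0140; 0.1461 0.4205]  nu=[-2.7064, -0.7561]  x^+=[0.4493, -0.9330]  P^+=[0.2390 0.0599; 0.0599 0.1550]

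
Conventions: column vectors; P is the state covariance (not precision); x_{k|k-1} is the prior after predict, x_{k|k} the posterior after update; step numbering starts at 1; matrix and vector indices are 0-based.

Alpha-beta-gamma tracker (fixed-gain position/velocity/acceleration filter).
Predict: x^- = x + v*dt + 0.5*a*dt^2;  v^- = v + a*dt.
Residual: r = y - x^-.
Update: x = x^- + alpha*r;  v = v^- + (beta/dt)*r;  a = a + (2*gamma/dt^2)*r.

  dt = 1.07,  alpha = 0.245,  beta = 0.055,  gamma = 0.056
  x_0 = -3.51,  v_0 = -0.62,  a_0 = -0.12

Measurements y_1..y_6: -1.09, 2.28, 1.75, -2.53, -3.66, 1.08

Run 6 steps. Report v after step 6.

step 1: x_pred=-4.2421  r=3.1521  x^+=-3.4698  v^+=-0.5864  a^+=0.1884
step 2: x_pred=-3.9894  r=6.2694  x^+=-2.4534  v^+=-0.0626  a^+=0.8017
step 3: x_pred=-2.0615  r=3.8115  x^+=-1.1277  v^+=0.9911  a^+=1.1745
step 4: x_pred=0.6052  r=-3.1352  x^+=-0.1629  v^+=2.0867  a^+=0.8678
step 5: x_pred=2.5666  r=-6.2266  x^+=1.0411  v^+=2.6952  a^+=0.2587
step 6: x_pred=4.0731  r=-2.9931  x^+=3.3398  v^+=2.8182  a^+=-0.0341

v_post = 2.8182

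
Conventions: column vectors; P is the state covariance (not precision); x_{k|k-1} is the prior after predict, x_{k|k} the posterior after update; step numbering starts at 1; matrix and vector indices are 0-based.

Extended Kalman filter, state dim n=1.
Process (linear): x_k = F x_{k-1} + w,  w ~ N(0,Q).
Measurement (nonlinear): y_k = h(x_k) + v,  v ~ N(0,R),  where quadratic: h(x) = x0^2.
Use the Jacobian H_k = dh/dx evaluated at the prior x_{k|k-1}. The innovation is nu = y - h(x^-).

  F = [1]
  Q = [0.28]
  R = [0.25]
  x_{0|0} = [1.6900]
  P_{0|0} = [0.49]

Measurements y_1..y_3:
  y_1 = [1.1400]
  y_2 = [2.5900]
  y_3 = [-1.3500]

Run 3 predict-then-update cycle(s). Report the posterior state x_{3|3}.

x_post = [0.4783]

step 1: x^-=[1.6900]  P^-=[0.7700]  H_jac=[3.3800]  S=[9.0468]  K=[0.2877]  nu=[-1.7161]  x^+=[1.1963]  P^+=[0.0213]
step 2: x^-=[1.1963]  P^-=[0.3013]  H_jac=[2.3926]  S=[1.9747]  K=[0.3650]  nu=[1.1588]  x^+=[1.6193]  P^+=[0.0381]
step 3: x^-=[1.6193]  P^-=[0.3181]  H_jac=[3.2387]  S=[3.5870]  K=[0.2872]  nu=[-3.9722]  x^+=[0.4783]  P^+=[0.0222]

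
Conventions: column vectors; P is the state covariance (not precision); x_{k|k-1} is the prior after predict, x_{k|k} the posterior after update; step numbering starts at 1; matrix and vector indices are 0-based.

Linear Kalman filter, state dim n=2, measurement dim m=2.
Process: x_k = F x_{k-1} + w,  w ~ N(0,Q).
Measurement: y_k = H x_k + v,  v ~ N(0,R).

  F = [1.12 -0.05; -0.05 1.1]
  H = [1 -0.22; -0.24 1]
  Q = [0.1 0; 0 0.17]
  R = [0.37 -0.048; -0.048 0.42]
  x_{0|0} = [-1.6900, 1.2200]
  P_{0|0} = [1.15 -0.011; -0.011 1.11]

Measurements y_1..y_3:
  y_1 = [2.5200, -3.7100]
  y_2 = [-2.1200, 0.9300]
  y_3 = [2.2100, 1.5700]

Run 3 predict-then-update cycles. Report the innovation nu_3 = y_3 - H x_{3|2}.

innov = [2.6184, 2.1963]

step 1: x^-=[-1.9538, 1.4265]  P^-=[1.5466 -0.1390; -0.1390 1.5172]  S=[2.0512 -0.8993; -0.8993 2.0930]  K=[0.8157 0.1067; 0.1162 0.7908]  nu=[4.7876, -5.6054]  x^+=[1.3532, -2.4497]  P^+=[0.3145 0.0812; 0.0812 0.3460]
step 2: x^-=[1.6381, -2.7623]  P^-=[0.4863 0.0635; 0.0635 0.5805]  S=[0.8565 -0.2255; -0.2255 0.9981]  K=[0.5715 0.0759; 0.0789 0.5842]  nu=[-4.3658, 4.0855]  x^+=[-0.5470, -0.7200]  P^+=[0.2204 0.0573; 0.0573 0.2553]
step 3: x^-=[-0.5766, -0.7647]  P^-=[0.3707 0.0444; 0.0444 0.4732]  S=[0.7441 -0.1943; -0.1943 0.8933]  K=[0.5005 0.0590; 0.0583 0.5305]  nu=[2.6184, 2.1963]  x^+=[0.8634, 0.5532]  P^+=[0.1927 0.0470; 0.0470 0.2313]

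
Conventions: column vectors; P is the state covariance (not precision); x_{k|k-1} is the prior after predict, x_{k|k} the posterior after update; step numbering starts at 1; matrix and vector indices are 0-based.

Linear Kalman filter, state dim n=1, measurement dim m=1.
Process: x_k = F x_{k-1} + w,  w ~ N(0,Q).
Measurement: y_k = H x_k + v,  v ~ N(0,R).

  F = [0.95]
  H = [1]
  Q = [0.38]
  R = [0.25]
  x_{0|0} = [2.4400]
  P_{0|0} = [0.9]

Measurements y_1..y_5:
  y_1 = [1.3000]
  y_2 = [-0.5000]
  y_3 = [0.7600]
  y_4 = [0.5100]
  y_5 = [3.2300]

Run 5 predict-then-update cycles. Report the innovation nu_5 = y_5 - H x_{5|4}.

step 1: x^-=[2.3180]  P^-=[1.1923]  S=[1.4423]  K=[0.8267]  nu=[-1.0180]  x^+=[1.4765]  P^+=[0.2067]
step 2: x^-=[1.4026]  P^-=[0.5665]  S=[0.8165]  K=[0.6938]  nu=[-1.9026]  x^+=[0.0825]  P^+=[0.1735]
step 3: x^-=[0.0784]  P^-=[0.5365]  S=[0.7865]  K=[0.6822]  nu=[0.6816]  x^+=[0.5434]  P^+=[0.1705]
step 4: x^-=[0.5162]  P^-=[0.5339]  S=[0.7839]  K=[0.6811]  nu=[-0.0062]  x^+=[0.5120]  P^+=[0.1703]
step 5: x^-=[0.4864]  P^-=[0.5337]  S=[0.7837]  K=[0.6810]  nu=[2.7436]  x^+=[2.3548]  P^+=[0.1702]

innov = [2.7436]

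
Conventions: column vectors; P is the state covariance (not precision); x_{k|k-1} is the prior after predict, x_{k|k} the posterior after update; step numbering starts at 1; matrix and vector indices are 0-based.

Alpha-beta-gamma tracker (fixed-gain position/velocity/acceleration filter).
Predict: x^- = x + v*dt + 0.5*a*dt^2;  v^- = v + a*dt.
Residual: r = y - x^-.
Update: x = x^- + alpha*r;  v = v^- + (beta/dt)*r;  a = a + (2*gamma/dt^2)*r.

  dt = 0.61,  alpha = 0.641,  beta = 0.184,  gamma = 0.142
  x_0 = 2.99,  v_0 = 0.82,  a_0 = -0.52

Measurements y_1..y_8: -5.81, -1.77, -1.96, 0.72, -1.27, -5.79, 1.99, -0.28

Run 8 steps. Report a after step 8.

step 1: x_pred=3.3935  r=-9.2035  x^+=-2.5060  v^+=-2.2733  a^+=-7.5444
step 2: x_pred=-5.2963  r=3.5263  x^+=-3.0360  v^+=-5.8117  a^+=-4.8530
step 3: x_pred=-7.4840  r=5.5240  x^+=-3.9431  v^+=-7.1058  a^+=-0.6369
step 4: x_pred=-8.3961  r=9.1161  x^+=-2.5527  v^+=-4.7445  a^+=6.3209
step 5: x_pred=-4.2708  r=3.0008  x^+=-2.3473  v^+=0.0164  a^+=8.6112
step 6: x_pred=-0.7352  r=-5.0548  x^+=-3.9753  v^+=3.7445  a^+=4.7532
step 7: x_pred=-0.8068  r=2.7968  x^+=0.9859  v^+=7.4876  a^+=6.8878
step 8: x_pred=6.8349  r=-7.1149  x^+=2.2742  v^+=9.5431  a^+=1.4575

a_post = 1.4575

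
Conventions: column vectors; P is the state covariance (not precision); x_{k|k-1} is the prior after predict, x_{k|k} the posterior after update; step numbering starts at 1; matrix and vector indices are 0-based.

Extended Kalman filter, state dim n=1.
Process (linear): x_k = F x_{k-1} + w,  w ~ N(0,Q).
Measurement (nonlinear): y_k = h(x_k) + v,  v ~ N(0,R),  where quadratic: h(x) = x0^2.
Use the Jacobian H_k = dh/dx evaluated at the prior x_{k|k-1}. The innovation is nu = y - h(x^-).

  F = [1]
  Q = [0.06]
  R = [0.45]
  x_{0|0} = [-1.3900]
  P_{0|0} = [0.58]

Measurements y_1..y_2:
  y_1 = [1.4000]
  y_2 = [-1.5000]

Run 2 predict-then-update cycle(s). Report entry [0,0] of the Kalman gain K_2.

K[0,0] = -0.2461

step 1: x^-=[-1.3900]  P^-=[0.6400]  H_jac=[-2.7800]  S=[5.3962]  K=[-0.3297]  nu=[-0.5321]  x^+=[-1.2146]  P^+=[0.0534]
step 2: x^-=[-1.2146]  P^-=[0.1134]  H_jac=[-2.4291]  S=[1.1190]  K=[-0.2461]  nu=[-2.9752]  x^+=[-0.4823]  P^+=[0.0456]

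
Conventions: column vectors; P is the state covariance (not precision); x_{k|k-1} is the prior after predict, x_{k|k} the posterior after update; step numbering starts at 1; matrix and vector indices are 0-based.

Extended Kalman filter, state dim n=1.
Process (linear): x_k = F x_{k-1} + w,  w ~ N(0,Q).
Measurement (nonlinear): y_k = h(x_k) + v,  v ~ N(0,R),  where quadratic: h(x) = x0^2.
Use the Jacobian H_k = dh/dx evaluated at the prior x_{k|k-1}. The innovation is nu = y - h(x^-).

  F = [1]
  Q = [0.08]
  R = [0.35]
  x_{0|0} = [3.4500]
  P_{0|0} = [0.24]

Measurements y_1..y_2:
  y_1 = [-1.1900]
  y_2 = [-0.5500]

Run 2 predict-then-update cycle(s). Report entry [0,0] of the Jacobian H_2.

step 1: x^-=[3.4500]  P^-=[0.3200]  H_jac=[6.9000]  S=[15.5852]  K=[0.1417]  nu=[-13.0925]  x^+=[1.5951]  P^+=[0.0072]
step 2: x^-=[1.5951]  P^-=[0.0872]  H_jac=[3.1903]  S=[1.2374]  K=[0.2248]  nu=[-3.0945]  x^+=[0.8995]  P^+=[0.0247]

H_jac[0,0] = 3.1903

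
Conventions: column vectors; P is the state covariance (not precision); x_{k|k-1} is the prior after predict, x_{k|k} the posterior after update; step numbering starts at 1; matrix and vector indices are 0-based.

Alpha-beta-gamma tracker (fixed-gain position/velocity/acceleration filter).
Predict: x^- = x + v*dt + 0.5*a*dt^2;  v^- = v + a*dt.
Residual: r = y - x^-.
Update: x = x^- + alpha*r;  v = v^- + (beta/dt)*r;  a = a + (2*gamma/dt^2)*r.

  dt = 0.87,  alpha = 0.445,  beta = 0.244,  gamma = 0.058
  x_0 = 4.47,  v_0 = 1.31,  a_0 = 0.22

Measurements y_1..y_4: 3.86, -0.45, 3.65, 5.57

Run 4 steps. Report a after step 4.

step 1: x_pred=5.6930  r=-1.8330  x^+=4.8773  v^+=0.9873  a^+=-0.0609
step 2: x_pred=5.7132  r=-6.1632  x^+=2.9706  v^+=-0.7942  a^+=-1.0055
step 3: x_pred=1.8991  r=1.7509  x^+=2.6783  v^+=-1.1779  a^+=-0.7371
step 4: x_pred=1.3745  r=4.1955  x^+=3.2415  v^+=-0.6425  a^+=-0.0941

a_post = -0.0941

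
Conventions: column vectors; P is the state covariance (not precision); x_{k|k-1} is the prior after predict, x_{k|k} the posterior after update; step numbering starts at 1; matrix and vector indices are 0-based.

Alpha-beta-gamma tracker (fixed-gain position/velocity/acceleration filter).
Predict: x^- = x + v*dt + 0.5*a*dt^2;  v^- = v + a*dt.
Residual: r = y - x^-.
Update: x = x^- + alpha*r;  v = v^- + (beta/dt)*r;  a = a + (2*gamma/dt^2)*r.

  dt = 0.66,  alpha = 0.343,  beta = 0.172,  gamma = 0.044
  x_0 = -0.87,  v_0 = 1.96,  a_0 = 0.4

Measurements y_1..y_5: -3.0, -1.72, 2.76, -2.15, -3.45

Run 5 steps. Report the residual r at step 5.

resid = -3.4613

step 1: x_pred=0.5107  r=-3.5107  x^+=-0.6935  v^+=1.3091  a^+=-0.3092
step 2: x_pred=0.1032  r=-1.8232  x^+=-0.5222  v^+=0.6299  a^+=-0.6776
step 3: x_pred=-0.2540  r=3.0140  x^+=0.7798  v^+=0.9681  a^+=-0.0687
step 4: x_pred=1.4038  r=-3.5538  x^+=0.1848  v^+=-0.0033  a^+=-0.7866
step 5: x_pred=0.0113  r=-3.4613  x^+=-1.1759  v^+=-1.4245  a^+=-1.4859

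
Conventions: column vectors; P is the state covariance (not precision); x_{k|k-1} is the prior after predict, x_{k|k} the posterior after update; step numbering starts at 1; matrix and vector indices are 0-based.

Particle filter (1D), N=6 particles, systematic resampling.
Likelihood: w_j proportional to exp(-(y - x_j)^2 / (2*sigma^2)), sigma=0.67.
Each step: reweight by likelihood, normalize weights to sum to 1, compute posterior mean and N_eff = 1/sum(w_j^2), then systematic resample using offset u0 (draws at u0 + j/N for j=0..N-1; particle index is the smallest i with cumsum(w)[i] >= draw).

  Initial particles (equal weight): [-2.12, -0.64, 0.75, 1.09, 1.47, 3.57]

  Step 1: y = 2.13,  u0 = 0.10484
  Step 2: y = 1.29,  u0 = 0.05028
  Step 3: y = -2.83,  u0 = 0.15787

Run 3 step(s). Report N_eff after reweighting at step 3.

step 1: w=[0.0000, 0.0002, 0.1057, 0.2642, 0.5425, 0.0875]  mean=1.4769  Neff=2.6116  idx=[2, 3, 4, 4, 4, 5]
step 2: w=[0.1579, 0.2090, 0.2108, 0.2108, 0.2108, 0.0007]  mean=1.2783  Neff=4.9521  idx=[0, 1, 2, 2, 3, 4]
step 3: w=[0.9384, 0.0548, 0.0017, 0.0017, 0.0017, 0.0017]  mean=0.7735  Neff=1.1317  idx=[0, 0, 0, 0, 0, 1]

N_eff = 1.1317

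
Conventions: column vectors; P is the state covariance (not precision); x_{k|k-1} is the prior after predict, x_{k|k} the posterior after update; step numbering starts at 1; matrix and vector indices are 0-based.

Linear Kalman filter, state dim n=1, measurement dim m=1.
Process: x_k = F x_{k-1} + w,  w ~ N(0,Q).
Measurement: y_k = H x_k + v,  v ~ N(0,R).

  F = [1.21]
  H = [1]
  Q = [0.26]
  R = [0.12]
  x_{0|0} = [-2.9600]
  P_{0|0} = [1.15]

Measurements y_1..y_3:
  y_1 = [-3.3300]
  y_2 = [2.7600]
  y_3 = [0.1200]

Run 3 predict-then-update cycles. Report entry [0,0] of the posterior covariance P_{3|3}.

step 1: x^-=[-3.5816]  P^-=[1.9437]  S=[2.0637]  K=[0.9419]  nu=[0.2516]  x^+=[-3.3446]  P^+=[0.1130]
step 2: x^-=[-4.0470]  P^-=[0.4255]  S=[0.5455]  K=[0.7800]  nu=[6.8070]  x^+=[1.2625]  P^+=[0.0936]
step 3: x^-=[1.5276]  P^-=[0.3970]  S=[0.5170]  K=[0.7679]  nu=[-1.4076]  x^+=[0.4467]  P^+=[0.0921]

P_post[0,0] = 0.0921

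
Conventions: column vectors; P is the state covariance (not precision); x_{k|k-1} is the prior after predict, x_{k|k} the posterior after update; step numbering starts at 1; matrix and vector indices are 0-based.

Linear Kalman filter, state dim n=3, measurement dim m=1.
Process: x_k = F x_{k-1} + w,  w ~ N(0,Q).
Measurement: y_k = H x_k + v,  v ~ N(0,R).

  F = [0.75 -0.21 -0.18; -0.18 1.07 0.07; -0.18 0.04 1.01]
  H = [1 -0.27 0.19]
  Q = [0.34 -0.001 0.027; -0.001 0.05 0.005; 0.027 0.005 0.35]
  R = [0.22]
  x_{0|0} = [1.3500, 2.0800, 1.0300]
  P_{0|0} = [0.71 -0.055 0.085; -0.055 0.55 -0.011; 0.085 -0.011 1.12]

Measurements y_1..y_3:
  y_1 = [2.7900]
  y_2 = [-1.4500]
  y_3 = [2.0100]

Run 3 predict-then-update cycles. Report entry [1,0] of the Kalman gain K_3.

step 1: x^-=[0.3903, 2.0547, 0.8805]  P^-=[0.7935 -0.2713 -0.2113; -0.2713 0.7256 0.1133; -0.2113 0.1133 1.4854]  S=[1.1746]  K=[0.7037; -0.3794; 0.0344]  nu=[2.7872]  x^+=[2.3517, 0.9972, 0.9763]  P^+=[0.2118 0.0423 -0.2397; 0.0423 0.5565 0.1286; -0.2397 0.1286 1.4840]
step 2: x^-=[1.3786, 0.7120, 0.6027]  P^-=[0.5929 -0.1848 -0.4907; -0.1848 0.7103 0.3181; -0.4907 0.3181 1.9685]  S=[0.8164]  K=[0.6731; -0.3872; -0.2481]  nu=[-2.7509]  x^+=[-0.4730, 1.7772, 1.2853]  P^+=[0.2230 0.0280 -0.3544; 0.0280 0.5879 0.2396; -0.3544 0.2396 1.9182]
step 3: x^-=[-0.9593, 2.0767, 1.4543]  P^-=[0.6585 -0.2436 -0.6873; -0.2436 0.7737 0.4959; -0.6873 0.4959 2.4628]  S=[0.8432]  K=[0.7040; -0.4249; -0.4190]  nu=[3.2537]  x^+=[1.3313, 0.6943, 0.0911]  P^+=[0.2405 0.0086 -0.4386; 0.0086 0.6215 0.3458; -0.4386 0.3458 2.3147]

K[1,0] = -0.4249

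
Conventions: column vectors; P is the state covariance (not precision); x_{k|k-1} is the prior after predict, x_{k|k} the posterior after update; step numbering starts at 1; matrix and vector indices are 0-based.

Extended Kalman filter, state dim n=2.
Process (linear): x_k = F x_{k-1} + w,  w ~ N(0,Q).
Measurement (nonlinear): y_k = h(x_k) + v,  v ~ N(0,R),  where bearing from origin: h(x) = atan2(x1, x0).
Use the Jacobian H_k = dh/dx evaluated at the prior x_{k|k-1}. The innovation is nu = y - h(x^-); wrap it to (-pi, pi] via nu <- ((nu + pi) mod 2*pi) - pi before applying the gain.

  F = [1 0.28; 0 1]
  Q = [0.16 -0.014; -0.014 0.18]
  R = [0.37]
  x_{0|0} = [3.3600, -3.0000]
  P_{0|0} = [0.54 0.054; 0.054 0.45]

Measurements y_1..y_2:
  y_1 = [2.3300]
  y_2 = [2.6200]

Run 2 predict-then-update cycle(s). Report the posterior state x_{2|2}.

step 1: x^-=[2.5200, -3.0000]  P^-=[0.7655 0.1660; 0.1660 0.6300]  H_jac=[0.1954 0.1642]  S=[0.4269]  K=[0.4143; 0.3183]  nu=[-3.0810]  x^+=[1.2435, -3.9807]  P^+=[0.6922 0.1097; 0.1097 0.5868]
step 2: x^-=[0.1289, -3.9807]  P^-=[0.9597 0.2600; 0.2600 0.7668]  H_jac=[0.2510 0.0081]  S=[0.4315]  K=[0.5630; 0.1656]  nu=[-2.1248]  x^+=[-1.0673, -4.3326]  P^+=[0.8229 0.2198; 0.2198 0.7549]

x_post = [-1.0673, -4.3326]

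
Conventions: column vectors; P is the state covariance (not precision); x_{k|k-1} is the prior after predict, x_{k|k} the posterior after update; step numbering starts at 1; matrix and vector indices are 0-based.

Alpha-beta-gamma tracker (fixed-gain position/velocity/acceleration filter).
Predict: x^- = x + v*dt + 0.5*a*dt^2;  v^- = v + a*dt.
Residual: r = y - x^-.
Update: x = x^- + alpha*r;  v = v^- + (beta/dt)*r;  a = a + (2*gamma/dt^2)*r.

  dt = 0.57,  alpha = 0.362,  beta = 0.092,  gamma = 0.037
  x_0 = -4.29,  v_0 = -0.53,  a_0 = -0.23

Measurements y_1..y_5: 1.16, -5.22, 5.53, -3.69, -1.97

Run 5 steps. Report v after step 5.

step 1: x_pred=-4.6295  r=5.7895  x^+=-2.5337  v^+=0.2733  a^+=1.0886
step 2: x_pred=-2.2010  r=-3.0190  x^+=-3.2939  v^+=0.4066  a^+=0.4010
step 3: x_pred=-2.9970  r=8.5270  x^+=0.0898  v^+=2.0114  a^+=2.3431
step 4: x_pred=1.6169  r=-5.3069  x^+=-0.3042  v^+=2.4905  a^+=1.1344
step 5: x_pred=1.2997  r=-3.2697  x^+=0.1161  v^+=2.6094  a^+=0.3897

v_post = 2.6094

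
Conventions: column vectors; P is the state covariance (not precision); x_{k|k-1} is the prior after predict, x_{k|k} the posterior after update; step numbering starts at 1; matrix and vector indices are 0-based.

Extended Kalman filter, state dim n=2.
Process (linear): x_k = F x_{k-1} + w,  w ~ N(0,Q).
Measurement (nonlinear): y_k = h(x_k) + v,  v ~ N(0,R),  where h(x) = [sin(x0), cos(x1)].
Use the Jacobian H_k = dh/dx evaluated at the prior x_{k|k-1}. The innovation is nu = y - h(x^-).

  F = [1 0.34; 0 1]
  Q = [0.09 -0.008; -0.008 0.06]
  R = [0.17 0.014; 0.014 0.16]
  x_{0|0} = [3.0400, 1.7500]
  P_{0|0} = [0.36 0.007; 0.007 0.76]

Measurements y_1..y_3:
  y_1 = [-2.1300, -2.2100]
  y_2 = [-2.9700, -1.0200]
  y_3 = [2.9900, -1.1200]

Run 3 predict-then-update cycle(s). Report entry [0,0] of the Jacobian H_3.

step 1: x^-=[3.6350, 1.7500]  P^-=[0.5426 0.2574; 0.2574 0.8200]  H_jac=[-0.8807 0.0000; 0.0000 -0.9840]  S=[0.5909 0.2371; 0.2371 0.9539]  K=[-0.7800 -0.0717; -0.0492 -0.8336]  nu=[-1.6564, -2.0318]  x^+=[5.0726, 3.5252]  P^+=[0.1517 0.0228; 0.0228 0.1362]
step 2: x^-=[6.2712, 3.5252]  P^-=[0.2729 0.0611; 0.0611 0.1962]  H_jac=[0.9999 0.0000; 0.0000 0.3742]  S=[0.4429 0.0369; 0.0369 0.1875]  K=[0.6161 0.0008; 0.1070 0.3707]  nu=[-2.9580, -0.0927]  x^+=[4.4486, 3.1742]  P^+=[0.1048 0.0234; 0.0234 0.1625]
step 3: x^-=[5.5278, 3.1742]  P^-=[0.2294 0.0706; 0.0706 0.2225]  H_jac=[0.7280 0.0000; 0.0000 0.0326]  S=[0.2916 0.0157; 0.0157 0.1602]  K=[0.5751 -0.0419; 0.1748 0.0281]  nu=[3.6756, -0.1205]  x^+=[7.6466, 3.8134]  P^+=[0.1335 0.0414; 0.0414 0.2133]

H_jac[0,0] = 0.7280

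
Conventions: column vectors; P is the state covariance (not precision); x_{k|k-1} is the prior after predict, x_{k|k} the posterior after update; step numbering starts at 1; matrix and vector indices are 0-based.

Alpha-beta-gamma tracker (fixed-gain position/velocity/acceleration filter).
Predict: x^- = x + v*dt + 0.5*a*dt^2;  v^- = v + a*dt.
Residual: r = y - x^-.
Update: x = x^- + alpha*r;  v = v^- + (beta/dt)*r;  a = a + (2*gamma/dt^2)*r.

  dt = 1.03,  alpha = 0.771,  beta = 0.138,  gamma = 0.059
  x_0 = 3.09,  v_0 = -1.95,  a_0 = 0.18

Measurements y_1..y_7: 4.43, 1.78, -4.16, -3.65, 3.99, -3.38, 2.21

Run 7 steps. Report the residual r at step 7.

resid = 4.0847

step 1: x_pred=1.1770  r=3.2530  x^+=3.6851  v^+=-1.3288  a^+=0.5418
step 2: x_pred=2.6038  r=-0.8238  x^+=1.9687  v^+=-0.8811  a^+=0.4502
step 3: x_pred=1.3000  r=-5.4600  x^+=-2.9097  v^+=-1.1489  a^+=-0.1571
step 4: x_pred=-4.1764  r=0.5264  x^+=-3.7705  v^+=-1.2402  a^+=-0.0986
step 5: x_pred=-5.1002  r=9.0902  x^+=1.9083  v^+=-0.1238  a^+=0.9125
step 6: x_pred=2.2649  r=-5.6449  x^+=-2.0873  v^+=0.0598  a^+=0.2847
step 7: x_pred=-1.8747  r=4.0847  x^+=1.2746  v^+=0.9003  a^+=0.7390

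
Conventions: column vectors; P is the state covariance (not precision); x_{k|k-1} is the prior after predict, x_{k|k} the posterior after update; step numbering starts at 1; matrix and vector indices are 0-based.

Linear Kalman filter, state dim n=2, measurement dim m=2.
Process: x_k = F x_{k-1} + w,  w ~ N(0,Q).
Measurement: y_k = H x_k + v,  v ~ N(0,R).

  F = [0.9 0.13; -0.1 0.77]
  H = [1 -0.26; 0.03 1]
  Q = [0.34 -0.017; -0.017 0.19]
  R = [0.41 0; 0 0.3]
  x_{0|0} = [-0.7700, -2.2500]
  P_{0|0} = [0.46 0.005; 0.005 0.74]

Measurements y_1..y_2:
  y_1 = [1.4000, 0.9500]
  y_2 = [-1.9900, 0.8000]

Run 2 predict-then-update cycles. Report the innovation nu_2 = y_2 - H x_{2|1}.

step 1: x^-=[-0.9855, -1.6555]  P^-=[0.7263 0.0191; 0.0191 0.6326]  S=[1.1691 -0.1238; -0.1238 0.9344]  K=[0.6304 0.1272; -0.0534 0.6705]  nu=[1.9551, 2.6351]  x^+=[0.5823, 0.0071]  P^+=[0.2663 0.0302; 0.0302 0.2003]
step 2: x^-=[0.5250, -0.0528]  P^-=[0.5662 -0.0004; -0.0004 0.3067]  S=[0.9971 -0.0632; -0.0632 0.6072]  K=[0.5734 0.0870; -0.0487 0.5001]  nu=[-2.5287, 0.8370]  x^+=[-0.8522, 0.4890]  P^+=[0.2400 0.0189; 0.0189 0.1495]

innov = [-2.5287, 0.8370]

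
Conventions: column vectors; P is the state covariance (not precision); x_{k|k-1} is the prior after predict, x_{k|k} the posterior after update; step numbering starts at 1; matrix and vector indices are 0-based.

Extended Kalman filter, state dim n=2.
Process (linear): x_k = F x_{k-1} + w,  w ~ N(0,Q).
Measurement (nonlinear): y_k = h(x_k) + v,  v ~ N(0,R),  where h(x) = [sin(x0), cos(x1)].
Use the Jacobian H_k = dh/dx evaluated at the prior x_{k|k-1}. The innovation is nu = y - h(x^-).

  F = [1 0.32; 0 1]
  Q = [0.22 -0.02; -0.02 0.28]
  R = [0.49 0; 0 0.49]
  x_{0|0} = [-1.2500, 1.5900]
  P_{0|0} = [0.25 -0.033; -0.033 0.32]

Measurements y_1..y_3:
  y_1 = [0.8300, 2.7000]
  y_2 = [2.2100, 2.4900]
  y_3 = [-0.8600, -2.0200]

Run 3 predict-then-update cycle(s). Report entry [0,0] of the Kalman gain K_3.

K[0,0] = 0.3811

step 1: x^-=[-0.7412, 1.5900]  P^-=[0.4816 0.0494; 0.0494 0.6000]  H_jac=[0.7377 0.0000; 0.0000 -0.9998]  S=[0.7521 -0.0364; -0.0364 1.0898]  K=[0.4710 -0.0296; 0.0218 -0.5497]  nu=[1.5052, 2.7192]  x^+=[-0.1127, 0.1280]  P^+=[0.3129 0.0145; 0.0145 0.2694]
step 2: x^-=[-0.0718, 0.1280]  P^-=[0.5697 0.0807; 0.0807 0.5494]  H_jac=[0.9974 0.0000; 0.0000 -0.1276]  S=[1.0568 -0.0103; -0.0103 0.4990]  K=[0.5376 -0.0096; 0.0748 -0.1390]  nu=[2.2817, 1.4982]  x^+=[1.1406, 0.0905]  P^+=[0.2641 0.0368; 0.0368 0.5336]
step 3: x^-=[1.1695, 0.0905]  P^-=[0.5623 0.1875; 0.1875 0.8136]  H_jac=[0.3906 0.0000; 0.0000 -0.0903]  S=[0.5758 -0.0066; -0.0066 0.4966]  K=[0.3811 -0.0290; 0.1255 -0.1463]  nu=[-1.7806, -3.0159]  x^+=[0.5785, 0.3082]  P^+=[0.4781 0.1575; 0.1575 0.7937]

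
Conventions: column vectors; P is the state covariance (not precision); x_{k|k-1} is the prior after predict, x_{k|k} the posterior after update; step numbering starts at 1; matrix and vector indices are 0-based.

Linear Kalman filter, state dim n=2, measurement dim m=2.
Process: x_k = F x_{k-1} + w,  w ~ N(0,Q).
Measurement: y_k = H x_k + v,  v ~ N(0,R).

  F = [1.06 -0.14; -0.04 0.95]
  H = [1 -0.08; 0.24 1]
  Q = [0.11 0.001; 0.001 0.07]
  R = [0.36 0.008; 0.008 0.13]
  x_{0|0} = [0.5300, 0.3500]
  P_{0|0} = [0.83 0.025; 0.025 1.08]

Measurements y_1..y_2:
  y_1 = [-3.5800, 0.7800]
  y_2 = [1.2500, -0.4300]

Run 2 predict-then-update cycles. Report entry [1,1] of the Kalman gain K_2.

step 1: x^-=[0.5128, 0.3113]  P^-=[1.0563 -0.1525; -0.1525 1.0441]  S=[1.4474 0.0284; 0.0284 1.1618]  K=[0.7369 0.0689; -0.1802 0.8716]  nu=[-4.0679, 0.3456]  x^+=[-2.4609, 1.3455]  P^+=[0.2620 -0.0480; -0.0480 0.1234]
step 2: x^-=[-2.7970, 1.3767]  P^-=[0.4210 -0.0751; -0.0751 0.1854]  S=[0.7943 0.0205; 0.0205 0.3036]  K=[0.5364 0.0491; -0.1278 0.5600]  nu=[4.1571, -1.1354]  x^+=[-0.6228, 0.2098]  P^+=[0.1907 -0.0351; -0.0351 0.0802]

K[1,1] = 0.5600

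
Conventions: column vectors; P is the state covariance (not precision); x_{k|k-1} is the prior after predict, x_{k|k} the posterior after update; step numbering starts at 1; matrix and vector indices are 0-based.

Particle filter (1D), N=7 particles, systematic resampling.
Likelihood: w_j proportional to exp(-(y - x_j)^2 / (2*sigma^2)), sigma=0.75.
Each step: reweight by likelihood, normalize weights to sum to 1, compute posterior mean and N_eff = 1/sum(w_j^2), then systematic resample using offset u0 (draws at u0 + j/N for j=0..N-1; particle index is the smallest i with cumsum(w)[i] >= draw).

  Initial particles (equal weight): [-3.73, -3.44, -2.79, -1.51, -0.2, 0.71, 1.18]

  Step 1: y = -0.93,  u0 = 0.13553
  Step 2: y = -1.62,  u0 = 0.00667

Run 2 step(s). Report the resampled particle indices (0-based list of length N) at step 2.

resampled_idx = [0, 0, 1, 1, 2, 2, 3]

step 1: w=[0.0006, 0.0024, 0.0303, 0.4860, 0.4081, 0.0600, 0.0125]  mean=-0.8532  Neff=2.4542  idx=[3, 3, 3, 4, 4, 4, 6]
step 2: w=[0.2852, 0.2852, 0.2852, 0.0480, 0.0480, 0.0480, 0.0003]  mean=-1.3205  Neff=3.9845  idx=[0, 0, 1, 1, 2, 2, 3]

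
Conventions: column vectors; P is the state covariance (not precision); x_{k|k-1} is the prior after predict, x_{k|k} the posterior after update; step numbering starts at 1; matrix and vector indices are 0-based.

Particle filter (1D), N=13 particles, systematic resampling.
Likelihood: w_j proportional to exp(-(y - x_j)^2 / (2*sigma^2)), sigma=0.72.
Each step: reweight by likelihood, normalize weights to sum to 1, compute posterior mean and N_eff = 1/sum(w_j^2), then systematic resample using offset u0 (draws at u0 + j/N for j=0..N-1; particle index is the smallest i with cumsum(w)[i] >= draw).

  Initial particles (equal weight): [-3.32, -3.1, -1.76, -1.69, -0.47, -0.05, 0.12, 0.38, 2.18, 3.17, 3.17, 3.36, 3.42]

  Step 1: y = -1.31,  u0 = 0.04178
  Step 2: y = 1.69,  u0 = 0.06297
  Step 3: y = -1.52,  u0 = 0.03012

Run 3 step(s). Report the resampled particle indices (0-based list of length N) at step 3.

resampled_idx = [0, 0, 0, 1, 1, 2, 3, 4, 5, 6, 8, 10, 11]

step 1: w=[0.0076, 0.0169, 0.3065, 0.3242, 0.1887, 0.0806, 0.0518, 0.0237, 0.0000, 0.0000, 0.0000, 0.0000, 0.0000]  mean=-1.2424  Neff=4.0864  idx=[2, 2, 2, 2, 3, 3, 3, 3, 4, 4, 4, 5, 6]
step 2: w=[0.0001, 0.0001, 0.0001, 0.0001, 0.0001, 0.0001, 0.0001, 0.0001, 0.0617, 0.0617, 0.0617, 0.2993, 0.5151]  mean=-0.0411  Neff=2.7299  idx=[9, 10, 11, 11, 11, 11, 12, 12, 12, 12, 12, 12, 12]
step 3: w=[0.2018, 0.2018, 0.0727, 0.0727, 0.0727, 0.0727, 0.0437, 0.0437, 0.0437, 0.0437, 0.0437, 0.0437, 0.0437]  mean=-0.1675  Neff=8.6266  idx=[0, 0, 0, 1, 1, 2, 3, 4, 5, 6, 8, 10, 11]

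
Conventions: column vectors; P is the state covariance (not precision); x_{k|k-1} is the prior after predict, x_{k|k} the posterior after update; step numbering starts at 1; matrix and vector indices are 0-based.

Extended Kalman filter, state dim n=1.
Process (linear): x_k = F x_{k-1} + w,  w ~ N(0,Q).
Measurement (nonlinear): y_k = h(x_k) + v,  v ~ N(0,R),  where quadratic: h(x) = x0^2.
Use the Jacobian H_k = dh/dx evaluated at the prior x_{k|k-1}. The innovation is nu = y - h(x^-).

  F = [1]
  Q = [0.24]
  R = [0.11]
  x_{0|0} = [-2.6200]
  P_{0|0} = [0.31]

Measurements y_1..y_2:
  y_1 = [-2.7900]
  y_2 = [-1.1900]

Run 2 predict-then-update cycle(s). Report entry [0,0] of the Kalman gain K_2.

step 1: x^-=[-2.6200]  P^-=[0.5500]  H_jac=[-5.2400]  S=[15.2117]  K=[-0.1895]  nu=[-9.6544]  x^+=[-0.7909]  P^+=[0.0040]
step 2: x^-=[-0.7909]  P^-=[0.2440]  H_jac=[-1.5818]  S=[0.7204]  K=[-0.5357]  nu=[-1.8155]  x^+=[0.1816]  P^+=[0.0373]

K[0,0] = -0.5357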